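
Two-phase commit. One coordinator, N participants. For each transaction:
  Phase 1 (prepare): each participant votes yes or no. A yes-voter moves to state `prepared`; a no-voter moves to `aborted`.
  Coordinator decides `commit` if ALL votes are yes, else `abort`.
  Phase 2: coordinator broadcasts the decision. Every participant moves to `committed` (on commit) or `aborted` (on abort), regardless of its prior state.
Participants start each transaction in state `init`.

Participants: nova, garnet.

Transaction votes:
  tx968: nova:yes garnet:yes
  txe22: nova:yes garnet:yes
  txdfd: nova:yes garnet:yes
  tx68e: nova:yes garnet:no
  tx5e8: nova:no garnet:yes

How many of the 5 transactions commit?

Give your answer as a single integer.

tx968: all yes -> commit (commits=1)
txe22: all yes -> commit (commits=2)
txdfd: all yes -> commit (commits=3)
tx68e: no from garnet -> abort (commits=3)
tx5e8: no from nova -> abort (commits=3)

Answer: 3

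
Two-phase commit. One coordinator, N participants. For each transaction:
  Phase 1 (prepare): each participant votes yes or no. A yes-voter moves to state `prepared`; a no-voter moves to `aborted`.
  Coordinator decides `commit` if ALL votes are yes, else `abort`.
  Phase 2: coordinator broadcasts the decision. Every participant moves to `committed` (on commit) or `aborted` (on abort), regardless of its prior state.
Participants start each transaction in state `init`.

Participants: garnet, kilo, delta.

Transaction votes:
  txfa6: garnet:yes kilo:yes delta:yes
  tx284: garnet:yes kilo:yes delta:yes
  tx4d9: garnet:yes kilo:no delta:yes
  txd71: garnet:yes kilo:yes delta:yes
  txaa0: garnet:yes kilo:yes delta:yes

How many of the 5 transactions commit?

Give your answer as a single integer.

Answer: 4

Derivation:
txfa6: all yes -> commit (commits=1)
tx284: all yes -> commit (commits=2)
tx4d9: no from kilo -> abort (commits=2)
txd71: all yes -> commit (commits=3)
txaa0: all yes -> commit (commits=4)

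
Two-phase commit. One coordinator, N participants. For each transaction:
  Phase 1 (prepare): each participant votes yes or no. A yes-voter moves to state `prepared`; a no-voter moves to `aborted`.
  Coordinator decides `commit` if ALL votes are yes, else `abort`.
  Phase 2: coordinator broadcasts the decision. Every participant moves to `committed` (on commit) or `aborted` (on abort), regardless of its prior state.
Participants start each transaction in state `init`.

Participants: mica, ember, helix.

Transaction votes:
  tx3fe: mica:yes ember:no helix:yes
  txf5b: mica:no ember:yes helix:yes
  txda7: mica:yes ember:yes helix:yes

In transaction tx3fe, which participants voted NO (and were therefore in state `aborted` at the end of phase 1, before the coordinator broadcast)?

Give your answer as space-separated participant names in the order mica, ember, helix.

Txn tx3fe phase 1: mica yes -> prepared; ember no -> aborted; helix yes -> prepared

Answer: ember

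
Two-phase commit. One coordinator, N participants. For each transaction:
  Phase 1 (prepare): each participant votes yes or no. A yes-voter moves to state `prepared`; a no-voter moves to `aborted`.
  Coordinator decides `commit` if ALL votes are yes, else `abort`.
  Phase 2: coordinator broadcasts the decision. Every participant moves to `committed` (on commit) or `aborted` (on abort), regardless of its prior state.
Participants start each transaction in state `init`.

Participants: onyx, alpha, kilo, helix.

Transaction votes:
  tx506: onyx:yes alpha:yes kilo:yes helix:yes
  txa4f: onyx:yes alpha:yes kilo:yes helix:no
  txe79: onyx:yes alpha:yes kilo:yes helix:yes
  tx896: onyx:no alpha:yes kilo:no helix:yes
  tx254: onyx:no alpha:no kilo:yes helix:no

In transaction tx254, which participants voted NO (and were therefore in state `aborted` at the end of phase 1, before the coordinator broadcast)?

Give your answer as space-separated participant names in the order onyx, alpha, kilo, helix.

Answer: onyx alpha helix

Derivation:
Txn tx254 phase 1: onyx no -> aborted; alpha no -> aborted; kilo yes -> prepared; helix no -> aborted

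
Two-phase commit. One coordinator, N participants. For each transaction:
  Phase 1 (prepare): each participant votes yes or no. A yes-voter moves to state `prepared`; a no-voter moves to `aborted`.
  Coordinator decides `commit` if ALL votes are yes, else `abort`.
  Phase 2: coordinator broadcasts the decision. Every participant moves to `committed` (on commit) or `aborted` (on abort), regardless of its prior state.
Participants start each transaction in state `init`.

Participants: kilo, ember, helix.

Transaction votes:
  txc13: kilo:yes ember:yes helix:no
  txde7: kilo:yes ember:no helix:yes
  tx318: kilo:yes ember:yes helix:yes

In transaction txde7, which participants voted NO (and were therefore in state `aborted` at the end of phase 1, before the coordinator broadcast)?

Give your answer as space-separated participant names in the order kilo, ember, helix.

Answer: ember

Derivation:
Txn txde7 phase 1: kilo yes -> prepared; ember no -> aborted; helix yes -> prepared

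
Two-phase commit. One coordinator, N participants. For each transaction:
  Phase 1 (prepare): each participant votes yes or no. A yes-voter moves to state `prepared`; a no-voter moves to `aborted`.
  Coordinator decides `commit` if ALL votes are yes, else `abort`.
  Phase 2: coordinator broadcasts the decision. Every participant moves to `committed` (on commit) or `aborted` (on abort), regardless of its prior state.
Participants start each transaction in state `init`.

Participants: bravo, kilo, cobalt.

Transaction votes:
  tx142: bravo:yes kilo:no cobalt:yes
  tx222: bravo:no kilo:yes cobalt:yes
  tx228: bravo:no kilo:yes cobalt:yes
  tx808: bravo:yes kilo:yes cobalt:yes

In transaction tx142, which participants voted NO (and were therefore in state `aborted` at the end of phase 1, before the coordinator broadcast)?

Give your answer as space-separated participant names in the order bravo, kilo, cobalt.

Txn tx142 phase 1: bravo yes -> prepared; kilo no -> aborted; cobalt yes -> prepared

Answer: kilo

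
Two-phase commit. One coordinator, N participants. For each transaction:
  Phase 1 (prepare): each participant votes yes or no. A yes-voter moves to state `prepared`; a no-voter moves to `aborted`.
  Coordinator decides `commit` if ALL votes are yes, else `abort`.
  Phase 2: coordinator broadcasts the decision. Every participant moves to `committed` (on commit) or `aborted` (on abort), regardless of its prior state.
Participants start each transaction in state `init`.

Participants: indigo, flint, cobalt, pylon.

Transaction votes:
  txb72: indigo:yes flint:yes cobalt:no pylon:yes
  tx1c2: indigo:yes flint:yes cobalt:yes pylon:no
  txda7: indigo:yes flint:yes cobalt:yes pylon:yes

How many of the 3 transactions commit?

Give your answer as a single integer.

Answer: 1

Derivation:
txb72: no from cobalt -> abort (commits=0)
tx1c2: no from pylon -> abort (commits=0)
txda7: all yes -> commit (commits=1)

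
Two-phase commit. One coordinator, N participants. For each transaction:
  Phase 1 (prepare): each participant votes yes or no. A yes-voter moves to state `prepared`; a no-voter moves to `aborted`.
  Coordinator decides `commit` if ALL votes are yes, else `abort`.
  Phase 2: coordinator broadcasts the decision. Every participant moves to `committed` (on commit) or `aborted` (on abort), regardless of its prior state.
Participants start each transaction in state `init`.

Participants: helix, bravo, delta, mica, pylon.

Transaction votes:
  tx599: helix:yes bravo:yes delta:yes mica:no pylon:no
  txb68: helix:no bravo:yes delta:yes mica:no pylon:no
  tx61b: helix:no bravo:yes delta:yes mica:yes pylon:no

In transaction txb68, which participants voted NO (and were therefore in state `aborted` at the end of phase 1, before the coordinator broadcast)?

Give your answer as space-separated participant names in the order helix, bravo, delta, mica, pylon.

Txn txb68 phase 1: helix no -> aborted; bravo yes -> prepared; delta yes -> prepared; mica no -> aborted; pylon no -> aborted

Answer: helix mica pylon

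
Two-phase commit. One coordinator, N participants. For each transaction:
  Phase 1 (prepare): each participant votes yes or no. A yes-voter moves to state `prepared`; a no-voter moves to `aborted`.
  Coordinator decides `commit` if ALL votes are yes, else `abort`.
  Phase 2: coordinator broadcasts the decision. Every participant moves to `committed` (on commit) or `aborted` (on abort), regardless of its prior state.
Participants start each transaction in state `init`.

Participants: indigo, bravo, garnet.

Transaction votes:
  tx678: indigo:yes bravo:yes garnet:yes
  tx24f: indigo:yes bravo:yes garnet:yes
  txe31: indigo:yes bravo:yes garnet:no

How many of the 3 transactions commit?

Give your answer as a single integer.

tx678: all yes -> commit (commits=1)
tx24f: all yes -> commit (commits=2)
txe31: no from garnet -> abort (commits=2)

Answer: 2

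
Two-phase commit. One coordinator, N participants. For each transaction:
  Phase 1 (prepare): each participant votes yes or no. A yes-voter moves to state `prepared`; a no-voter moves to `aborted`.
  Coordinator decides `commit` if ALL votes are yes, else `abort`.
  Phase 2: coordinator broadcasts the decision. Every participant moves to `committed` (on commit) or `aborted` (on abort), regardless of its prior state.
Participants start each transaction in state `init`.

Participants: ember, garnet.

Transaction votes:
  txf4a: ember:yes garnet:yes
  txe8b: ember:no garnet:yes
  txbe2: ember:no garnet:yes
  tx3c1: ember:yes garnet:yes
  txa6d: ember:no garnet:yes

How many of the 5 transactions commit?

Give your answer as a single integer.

Answer: 2

Derivation:
txf4a: all yes -> commit (commits=1)
txe8b: no from ember -> abort (commits=1)
txbe2: no from ember -> abort (commits=1)
tx3c1: all yes -> commit (commits=2)
txa6d: no from ember -> abort (commits=2)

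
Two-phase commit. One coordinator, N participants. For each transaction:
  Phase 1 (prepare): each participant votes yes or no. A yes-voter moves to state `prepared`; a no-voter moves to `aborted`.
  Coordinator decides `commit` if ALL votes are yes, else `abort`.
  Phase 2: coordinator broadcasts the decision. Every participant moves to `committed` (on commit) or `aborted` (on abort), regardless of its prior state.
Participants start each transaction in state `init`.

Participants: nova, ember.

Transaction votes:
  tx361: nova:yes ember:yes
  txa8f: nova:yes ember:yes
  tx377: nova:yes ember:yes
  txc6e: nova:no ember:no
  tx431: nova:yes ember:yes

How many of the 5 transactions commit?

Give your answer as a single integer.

tx361: all yes -> commit (commits=1)
txa8f: all yes -> commit (commits=2)
tx377: all yes -> commit (commits=3)
txc6e: no from nova, ember -> abort (commits=3)
tx431: all yes -> commit (commits=4)

Answer: 4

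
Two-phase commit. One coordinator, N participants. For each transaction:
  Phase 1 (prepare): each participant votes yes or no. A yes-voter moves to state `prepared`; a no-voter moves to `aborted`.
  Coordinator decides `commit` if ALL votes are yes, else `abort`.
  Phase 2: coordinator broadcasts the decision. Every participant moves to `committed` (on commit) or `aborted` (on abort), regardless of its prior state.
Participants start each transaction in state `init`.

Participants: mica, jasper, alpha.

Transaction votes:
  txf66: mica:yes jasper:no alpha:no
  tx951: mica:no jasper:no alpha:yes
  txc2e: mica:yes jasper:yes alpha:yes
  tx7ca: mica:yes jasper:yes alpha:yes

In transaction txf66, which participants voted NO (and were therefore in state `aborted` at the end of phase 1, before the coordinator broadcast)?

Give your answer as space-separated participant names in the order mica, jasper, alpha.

Txn txf66 phase 1: mica yes -> prepared; jasper no -> aborted; alpha no -> aborted

Answer: jasper alpha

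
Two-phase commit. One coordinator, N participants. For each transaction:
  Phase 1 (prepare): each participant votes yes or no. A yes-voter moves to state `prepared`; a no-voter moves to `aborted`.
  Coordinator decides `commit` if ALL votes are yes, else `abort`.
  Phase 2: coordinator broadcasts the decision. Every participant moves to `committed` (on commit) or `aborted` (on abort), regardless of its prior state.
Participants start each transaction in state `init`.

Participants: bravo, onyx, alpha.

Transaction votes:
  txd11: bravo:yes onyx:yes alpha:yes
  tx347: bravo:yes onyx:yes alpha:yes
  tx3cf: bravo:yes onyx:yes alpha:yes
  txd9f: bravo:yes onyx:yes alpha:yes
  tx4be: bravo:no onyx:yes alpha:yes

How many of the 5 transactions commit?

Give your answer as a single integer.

txd11: all yes -> commit (commits=1)
tx347: all yes -> commit (commits=2)
tx3cf: all yes -> commit (commits=3)
txd9f: all yes -> commit (commits=4)
tx4be: no from bravo -> abort (commits=4)

Answer: 4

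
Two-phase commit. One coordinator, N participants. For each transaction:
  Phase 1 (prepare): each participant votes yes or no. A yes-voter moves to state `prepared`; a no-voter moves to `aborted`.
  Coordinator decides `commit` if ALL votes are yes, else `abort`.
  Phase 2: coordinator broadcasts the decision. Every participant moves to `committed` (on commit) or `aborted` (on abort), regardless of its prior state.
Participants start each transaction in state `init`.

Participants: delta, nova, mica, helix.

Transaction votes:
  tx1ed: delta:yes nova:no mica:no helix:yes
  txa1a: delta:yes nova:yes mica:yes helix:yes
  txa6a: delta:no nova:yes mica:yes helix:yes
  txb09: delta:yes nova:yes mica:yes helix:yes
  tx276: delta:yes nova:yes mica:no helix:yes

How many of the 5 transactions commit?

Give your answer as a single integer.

Answer: 2

Derivation:
tx1ed: no from nova, mica -> abort (commits=0)
txa1a: all yes -> commit (commits=1)
txa6a: no from delta -> abort (commits=1)
txb09: all yes -> commit (commits=2)
tx276: no from mica -> abort (commits=2)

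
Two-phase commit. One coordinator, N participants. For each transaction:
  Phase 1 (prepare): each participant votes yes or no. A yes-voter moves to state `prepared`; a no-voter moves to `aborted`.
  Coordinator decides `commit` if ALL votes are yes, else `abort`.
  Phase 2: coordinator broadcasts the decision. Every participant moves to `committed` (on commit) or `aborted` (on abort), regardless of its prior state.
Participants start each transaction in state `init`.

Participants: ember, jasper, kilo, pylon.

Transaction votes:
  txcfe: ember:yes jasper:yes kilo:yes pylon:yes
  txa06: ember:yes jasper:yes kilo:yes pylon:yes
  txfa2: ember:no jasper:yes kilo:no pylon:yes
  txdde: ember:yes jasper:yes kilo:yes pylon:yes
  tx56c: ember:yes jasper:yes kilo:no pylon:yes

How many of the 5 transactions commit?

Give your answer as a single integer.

Answer: 3

Derivation:
txcfe: all yes -> commit (commits=1)
txa06: all yes -> commit (commits=2)
txfa2: no from ember, kilo -> abort (commits=2)
txdde: all yes -> commit (commits=3)
tx56c: no from kilo -> abort (commits=3)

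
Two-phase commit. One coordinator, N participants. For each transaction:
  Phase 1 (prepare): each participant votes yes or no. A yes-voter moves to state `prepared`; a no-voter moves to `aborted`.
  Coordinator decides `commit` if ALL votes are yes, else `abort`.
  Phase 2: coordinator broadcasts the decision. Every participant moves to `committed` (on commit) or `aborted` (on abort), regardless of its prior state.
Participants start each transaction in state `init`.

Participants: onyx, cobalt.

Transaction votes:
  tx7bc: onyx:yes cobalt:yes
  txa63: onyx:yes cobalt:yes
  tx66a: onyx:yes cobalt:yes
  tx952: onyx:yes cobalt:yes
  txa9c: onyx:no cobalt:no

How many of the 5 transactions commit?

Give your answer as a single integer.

tx7bc: all yes -> commit (commits=1)
txa63: all yes -> commit (commits=2)
tx66a: all yes -> commit (commits=3)
tx952: all yes -> commit (commits=4)
txa9c: no from onyx, cobalt -> abort (commits=4)

Answer: 4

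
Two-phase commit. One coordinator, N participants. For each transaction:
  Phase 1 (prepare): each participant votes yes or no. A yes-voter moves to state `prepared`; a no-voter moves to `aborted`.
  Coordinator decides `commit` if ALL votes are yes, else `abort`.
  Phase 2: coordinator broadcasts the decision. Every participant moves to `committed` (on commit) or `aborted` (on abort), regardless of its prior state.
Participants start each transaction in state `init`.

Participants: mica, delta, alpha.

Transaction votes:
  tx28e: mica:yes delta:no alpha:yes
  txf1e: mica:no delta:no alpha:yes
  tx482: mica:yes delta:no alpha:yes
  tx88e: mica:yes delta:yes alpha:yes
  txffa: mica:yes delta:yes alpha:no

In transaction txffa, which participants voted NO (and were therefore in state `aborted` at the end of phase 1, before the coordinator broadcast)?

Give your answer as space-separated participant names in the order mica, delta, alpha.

Answer: alpha

Derivation:
Txn txffa phase 1: mica yes -> prepared; delta yes -> prepared; alpha no -> aborted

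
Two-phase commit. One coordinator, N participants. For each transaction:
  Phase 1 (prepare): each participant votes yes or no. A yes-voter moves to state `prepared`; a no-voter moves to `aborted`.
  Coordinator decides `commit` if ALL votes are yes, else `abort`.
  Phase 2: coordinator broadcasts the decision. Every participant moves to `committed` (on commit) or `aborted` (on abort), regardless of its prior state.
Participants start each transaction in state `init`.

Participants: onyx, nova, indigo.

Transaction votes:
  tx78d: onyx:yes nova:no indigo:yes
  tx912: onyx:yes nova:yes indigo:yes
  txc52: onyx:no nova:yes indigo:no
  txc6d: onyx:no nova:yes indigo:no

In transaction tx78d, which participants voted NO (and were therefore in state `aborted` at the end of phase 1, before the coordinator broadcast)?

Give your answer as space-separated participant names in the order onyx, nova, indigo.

Txn tx78d phase 1: onyx yes -> prepared; nova no -> aborted; indigo yes -> prepared

Answer: nova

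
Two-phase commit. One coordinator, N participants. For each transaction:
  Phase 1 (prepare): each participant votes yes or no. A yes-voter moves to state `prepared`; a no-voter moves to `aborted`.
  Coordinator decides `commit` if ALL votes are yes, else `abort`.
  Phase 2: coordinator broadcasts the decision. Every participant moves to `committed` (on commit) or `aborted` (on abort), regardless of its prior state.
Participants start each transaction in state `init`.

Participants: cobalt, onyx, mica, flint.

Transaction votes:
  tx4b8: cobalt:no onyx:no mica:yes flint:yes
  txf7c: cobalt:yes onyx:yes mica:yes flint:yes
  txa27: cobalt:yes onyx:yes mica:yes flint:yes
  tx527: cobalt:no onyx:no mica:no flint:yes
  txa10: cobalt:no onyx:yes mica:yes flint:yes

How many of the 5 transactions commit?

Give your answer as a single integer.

tx4b8: no from cobalt, onyx -> abort (commits=0)
txf7c: all yes -> commit (commits=1)
txa27: all yes -> commit (commits=2)
tx527: no from cobalt, onyx, mica -> abort (commits=2)
txa10: no from cobalt -> abort (commits=2)

Answer: 2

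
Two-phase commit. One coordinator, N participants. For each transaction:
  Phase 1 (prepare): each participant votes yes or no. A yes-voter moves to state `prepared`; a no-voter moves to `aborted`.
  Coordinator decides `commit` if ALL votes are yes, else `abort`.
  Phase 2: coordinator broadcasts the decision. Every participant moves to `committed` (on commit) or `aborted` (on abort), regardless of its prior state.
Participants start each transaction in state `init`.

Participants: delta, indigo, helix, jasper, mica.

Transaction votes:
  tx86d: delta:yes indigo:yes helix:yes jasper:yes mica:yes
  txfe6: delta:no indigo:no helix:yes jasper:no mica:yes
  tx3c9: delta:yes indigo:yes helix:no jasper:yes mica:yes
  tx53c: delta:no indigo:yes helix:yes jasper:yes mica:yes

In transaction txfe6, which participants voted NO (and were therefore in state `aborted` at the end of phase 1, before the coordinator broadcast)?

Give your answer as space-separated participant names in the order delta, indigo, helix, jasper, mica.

Answer: delta indigo jasper

Derivation:
Txn txfe6 phase 1: delta no -> aborted; indigo no -> aborted; helix yes -> prepared; jasper no -> aborted; mica yes -> prepared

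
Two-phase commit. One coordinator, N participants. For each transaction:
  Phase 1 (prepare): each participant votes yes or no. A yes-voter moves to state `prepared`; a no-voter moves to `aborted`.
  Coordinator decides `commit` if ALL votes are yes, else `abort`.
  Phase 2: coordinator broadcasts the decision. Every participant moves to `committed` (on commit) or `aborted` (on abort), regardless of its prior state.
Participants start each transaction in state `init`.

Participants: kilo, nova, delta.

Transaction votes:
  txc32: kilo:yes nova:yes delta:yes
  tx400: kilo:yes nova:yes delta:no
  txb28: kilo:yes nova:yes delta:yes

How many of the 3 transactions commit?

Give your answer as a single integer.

txc32: all yes -> commit (commits=1)
tx400: no from delta -> abort (commits=1)
txb28: all yes -> commit (commits=2)

Answer: 2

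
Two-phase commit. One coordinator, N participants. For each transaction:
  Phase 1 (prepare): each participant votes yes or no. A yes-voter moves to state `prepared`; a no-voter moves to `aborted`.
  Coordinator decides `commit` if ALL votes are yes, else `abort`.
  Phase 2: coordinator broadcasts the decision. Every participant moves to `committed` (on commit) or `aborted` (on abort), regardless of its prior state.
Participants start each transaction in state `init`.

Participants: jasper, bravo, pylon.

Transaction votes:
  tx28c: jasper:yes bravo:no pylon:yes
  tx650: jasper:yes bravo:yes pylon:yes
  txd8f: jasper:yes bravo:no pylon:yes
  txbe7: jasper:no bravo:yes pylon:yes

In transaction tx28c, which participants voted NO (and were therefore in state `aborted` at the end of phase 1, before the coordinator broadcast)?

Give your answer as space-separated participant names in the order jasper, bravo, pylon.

Answer: bravo

Derivation:
Txn tx28c phase 1: jasper yes -> prepared; bravo no -> aborted; pylon yes -> prepared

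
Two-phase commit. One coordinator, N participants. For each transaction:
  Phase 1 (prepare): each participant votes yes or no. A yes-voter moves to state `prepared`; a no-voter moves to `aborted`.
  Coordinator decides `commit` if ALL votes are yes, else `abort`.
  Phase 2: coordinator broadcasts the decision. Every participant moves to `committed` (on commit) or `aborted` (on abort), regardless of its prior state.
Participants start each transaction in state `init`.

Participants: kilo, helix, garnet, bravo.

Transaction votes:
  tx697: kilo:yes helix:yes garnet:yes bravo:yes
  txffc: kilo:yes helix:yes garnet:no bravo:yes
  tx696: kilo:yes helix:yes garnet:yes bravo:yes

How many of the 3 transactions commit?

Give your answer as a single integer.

Answer: 2

Derivation:
tx697: all yes -> commit (commits=1)
txffc: no from garnet -> abort (commits=1)
tx696: all yes -> commit (commits=2)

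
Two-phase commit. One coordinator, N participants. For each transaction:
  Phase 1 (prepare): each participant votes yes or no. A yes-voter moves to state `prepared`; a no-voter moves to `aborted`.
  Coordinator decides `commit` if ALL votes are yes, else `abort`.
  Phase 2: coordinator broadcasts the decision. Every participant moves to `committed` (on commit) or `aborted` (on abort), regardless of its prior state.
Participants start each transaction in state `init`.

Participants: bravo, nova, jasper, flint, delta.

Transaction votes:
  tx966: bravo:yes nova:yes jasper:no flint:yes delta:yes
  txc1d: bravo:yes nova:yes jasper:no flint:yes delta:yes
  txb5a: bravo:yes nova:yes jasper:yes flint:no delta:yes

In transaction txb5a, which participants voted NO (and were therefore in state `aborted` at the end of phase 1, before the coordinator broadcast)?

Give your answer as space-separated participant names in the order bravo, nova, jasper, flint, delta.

Answer: flint

Derivation:
Txn txb5a phase 1: bravo yes -> prepared; nova yes -> prepared; jasper yes -> prepared; flint no -> aborted; delta yes -> prepared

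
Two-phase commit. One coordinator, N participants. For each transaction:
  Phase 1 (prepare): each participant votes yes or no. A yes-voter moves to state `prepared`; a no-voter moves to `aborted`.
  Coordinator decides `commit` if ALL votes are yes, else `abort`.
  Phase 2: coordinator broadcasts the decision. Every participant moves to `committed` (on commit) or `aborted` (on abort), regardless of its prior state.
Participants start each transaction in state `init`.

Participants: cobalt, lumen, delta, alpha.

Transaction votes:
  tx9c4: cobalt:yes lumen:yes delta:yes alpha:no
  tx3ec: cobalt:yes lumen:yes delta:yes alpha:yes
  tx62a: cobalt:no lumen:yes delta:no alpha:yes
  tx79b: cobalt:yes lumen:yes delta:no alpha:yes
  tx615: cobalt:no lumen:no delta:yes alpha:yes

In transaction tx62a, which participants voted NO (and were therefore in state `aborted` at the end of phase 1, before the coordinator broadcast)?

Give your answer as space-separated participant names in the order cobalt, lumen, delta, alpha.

Txn tx62a phase 1: cobalt no -> aborted; lumen yes -> prepared; delta no -> aborted; alpha yes -> prepared

Answer: cobalt delta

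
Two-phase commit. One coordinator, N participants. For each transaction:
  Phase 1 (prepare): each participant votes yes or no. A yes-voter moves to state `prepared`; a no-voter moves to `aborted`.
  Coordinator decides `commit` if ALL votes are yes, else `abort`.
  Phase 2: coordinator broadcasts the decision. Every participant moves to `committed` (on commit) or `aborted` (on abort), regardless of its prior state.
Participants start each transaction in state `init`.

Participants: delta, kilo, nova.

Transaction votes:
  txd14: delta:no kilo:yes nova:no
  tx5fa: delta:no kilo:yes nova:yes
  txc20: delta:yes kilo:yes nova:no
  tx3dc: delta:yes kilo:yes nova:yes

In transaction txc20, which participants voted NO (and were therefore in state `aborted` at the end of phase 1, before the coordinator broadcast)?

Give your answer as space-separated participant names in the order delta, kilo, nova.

Txn txc20 phase 1: delta yes -> prepared; kilo yes -> prepared; nova no -> aborted

Answer: nova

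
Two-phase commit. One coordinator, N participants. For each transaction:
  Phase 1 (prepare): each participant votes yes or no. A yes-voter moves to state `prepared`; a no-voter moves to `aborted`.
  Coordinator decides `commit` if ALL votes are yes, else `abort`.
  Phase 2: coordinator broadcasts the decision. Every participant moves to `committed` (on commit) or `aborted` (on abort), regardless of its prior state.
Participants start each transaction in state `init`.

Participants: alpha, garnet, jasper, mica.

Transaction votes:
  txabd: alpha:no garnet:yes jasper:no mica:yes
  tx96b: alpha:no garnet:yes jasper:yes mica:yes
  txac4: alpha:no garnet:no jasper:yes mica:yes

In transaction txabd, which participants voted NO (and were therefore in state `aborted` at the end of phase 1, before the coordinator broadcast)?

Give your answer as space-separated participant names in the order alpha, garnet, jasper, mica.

Txn txabd phase 1: alpha no -> aborted; garnet yes -> prepared; jasper no -> aborted; mica yes -> prepared

Answer: alpha jasper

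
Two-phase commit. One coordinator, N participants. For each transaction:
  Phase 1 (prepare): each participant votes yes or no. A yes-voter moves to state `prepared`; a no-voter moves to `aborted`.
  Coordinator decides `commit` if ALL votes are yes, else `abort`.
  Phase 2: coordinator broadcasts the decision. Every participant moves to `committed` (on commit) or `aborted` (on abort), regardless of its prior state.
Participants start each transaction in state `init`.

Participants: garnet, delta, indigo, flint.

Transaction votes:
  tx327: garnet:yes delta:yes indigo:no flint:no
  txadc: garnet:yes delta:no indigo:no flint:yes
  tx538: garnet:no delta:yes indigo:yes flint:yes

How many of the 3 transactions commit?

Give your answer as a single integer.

tx327: no from indigo, flint -> abort (commits=0)
txadc: no from delta, indigo -> abort (commits=0)
tx538: no from garnet -> abort (commits=0)

Answer: 0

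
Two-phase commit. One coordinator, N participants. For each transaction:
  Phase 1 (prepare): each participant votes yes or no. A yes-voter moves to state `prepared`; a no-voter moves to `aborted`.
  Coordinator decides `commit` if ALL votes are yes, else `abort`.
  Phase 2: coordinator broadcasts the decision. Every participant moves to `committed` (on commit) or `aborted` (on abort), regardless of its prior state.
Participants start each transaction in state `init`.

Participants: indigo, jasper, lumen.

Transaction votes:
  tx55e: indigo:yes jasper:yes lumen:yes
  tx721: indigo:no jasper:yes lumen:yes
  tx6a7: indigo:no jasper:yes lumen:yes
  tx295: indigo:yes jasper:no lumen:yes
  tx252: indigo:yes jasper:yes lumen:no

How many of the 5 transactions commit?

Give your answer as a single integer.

Answer: 1

Derivation:
tx55e: all yes -> commit (commits=1)
tx721: no from indigo -> abort (commits=1)
tx6a7: no from indigo -> abort (commits=1)
tx295: no from jasper -> abort (commits=1)
tx252: no from lumen -> abort (commits=1)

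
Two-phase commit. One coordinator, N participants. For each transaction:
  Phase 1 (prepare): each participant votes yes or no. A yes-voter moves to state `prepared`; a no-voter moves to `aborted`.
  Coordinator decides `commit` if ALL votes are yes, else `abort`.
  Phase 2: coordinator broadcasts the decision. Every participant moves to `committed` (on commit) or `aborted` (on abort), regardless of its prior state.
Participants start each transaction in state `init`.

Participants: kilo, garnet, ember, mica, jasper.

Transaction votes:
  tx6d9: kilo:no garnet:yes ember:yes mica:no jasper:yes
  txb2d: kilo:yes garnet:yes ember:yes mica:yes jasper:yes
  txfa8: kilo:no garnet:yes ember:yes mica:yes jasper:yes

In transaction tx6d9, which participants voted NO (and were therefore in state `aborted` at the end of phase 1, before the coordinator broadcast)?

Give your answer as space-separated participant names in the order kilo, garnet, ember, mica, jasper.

Answer: kilo mica

Derivation:
Txn tx6d9 phase 1: kilo no -> aborted; garnet yes -> prepared; ember yes -> prepared; mica no -> aborted; jasper yes -> prepared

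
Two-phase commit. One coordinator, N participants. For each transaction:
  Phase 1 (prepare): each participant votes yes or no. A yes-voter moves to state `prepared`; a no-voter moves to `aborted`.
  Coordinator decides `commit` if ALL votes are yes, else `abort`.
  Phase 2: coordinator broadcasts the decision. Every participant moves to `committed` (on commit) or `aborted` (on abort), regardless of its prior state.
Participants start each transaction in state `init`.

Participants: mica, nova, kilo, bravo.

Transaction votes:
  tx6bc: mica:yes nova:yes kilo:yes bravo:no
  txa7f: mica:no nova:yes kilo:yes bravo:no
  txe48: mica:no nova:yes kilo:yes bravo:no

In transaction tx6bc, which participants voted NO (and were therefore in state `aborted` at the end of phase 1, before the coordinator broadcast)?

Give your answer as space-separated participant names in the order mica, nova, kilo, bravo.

Txn tx6bc phase 1: mica yes -> prepared; nova yes -> prepared; kilo yes -> prepared; bravo no -> aborted

Answer: bravo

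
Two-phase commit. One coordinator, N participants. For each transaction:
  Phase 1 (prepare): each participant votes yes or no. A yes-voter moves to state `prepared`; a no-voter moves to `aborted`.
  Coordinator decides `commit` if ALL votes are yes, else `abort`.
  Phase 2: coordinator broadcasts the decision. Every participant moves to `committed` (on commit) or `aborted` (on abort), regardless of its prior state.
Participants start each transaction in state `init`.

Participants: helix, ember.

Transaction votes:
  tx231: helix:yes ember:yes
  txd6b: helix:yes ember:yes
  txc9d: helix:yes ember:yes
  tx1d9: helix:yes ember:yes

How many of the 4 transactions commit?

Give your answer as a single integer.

Answer: 4

Derivation:
tx231: all yes -> commit (commits=1)
txd6b: all yes -> commit (commits=2)
txc9d: all yes -> commit (commits=3)
tx1d9: all yes -> commit (commits=4)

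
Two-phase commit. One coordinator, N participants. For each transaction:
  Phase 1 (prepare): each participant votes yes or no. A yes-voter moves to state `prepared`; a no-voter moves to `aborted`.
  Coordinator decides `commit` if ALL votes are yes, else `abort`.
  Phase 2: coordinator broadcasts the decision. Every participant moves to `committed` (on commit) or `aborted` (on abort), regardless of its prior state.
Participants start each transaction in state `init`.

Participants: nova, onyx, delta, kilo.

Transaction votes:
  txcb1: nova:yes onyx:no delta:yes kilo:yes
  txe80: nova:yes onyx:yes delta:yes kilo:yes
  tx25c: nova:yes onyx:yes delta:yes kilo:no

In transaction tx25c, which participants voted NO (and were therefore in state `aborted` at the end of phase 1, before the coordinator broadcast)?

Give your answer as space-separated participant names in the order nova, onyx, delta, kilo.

Txn tx25c phase 1: nova yes -> prepared; onyx yes -> prepared; delta yes -> prepared; kilo no -> aborted

Answer: kilo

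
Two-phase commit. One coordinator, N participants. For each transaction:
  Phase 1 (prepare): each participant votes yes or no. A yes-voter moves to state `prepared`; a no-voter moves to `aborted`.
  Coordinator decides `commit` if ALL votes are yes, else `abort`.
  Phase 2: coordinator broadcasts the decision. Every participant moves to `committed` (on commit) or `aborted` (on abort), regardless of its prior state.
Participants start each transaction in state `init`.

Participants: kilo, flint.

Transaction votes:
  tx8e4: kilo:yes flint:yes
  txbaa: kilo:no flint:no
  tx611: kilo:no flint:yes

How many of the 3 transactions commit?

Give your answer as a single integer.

tx8e4: all yes -> commit (commits=1)
txbaa: no from kilo, flint -> abort (commits=1)
tx611: no from kilo -> abort (commits=1)

Answer: 1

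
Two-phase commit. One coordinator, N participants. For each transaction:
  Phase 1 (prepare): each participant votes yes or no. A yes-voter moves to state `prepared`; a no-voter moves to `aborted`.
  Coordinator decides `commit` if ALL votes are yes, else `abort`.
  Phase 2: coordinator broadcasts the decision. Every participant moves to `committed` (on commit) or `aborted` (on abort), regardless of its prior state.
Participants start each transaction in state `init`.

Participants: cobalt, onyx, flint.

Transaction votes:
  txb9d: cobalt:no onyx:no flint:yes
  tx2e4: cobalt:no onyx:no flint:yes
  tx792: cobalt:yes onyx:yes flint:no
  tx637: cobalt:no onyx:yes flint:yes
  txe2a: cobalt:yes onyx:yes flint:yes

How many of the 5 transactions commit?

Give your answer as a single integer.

Answer: 1

Derivation:
txb9d: no from cobalt, onyx -> abort (commits=0)
tx2e4: no from cobalt, onyx -> abort (commits=0)
tx792: no from flint -> abort (commits=0)
tx637: no from cobalt -> abort (commits=0)
txe2a: all yes -> commit (commits=1)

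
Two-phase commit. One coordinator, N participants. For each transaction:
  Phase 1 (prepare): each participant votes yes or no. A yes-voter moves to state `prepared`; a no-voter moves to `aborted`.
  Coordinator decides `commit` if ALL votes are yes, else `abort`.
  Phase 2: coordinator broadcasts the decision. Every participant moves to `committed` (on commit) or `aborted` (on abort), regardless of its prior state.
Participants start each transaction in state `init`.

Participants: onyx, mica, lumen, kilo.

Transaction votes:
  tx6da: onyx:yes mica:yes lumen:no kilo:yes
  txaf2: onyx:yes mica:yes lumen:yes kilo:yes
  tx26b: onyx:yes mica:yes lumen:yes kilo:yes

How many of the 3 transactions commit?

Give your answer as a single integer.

tx6da: no from lumen -> abort (commits=0)
txaf2: all yes -> commit (commits=1)
tx26b: all yes -> commit (commits=2)

Answer: 2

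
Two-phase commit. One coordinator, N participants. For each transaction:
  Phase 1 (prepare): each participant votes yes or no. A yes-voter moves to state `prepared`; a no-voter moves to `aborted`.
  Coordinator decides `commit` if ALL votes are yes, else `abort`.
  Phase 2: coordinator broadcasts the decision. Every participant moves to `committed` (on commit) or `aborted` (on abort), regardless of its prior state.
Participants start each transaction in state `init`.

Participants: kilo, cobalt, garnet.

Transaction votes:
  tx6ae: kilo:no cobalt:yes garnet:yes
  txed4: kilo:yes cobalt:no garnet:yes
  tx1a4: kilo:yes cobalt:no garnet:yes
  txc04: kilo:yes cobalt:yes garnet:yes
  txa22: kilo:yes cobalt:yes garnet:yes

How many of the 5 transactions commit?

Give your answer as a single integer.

Answer: 2

Derivation:
tx6ae: no from kilo -> abort (commits=0)
txed4: no from cobalt -> abort (commits=0)
tx1a4: no from cobalt -> abort (commits=0)
txc04: all yes -> commit (commits=1)
txa22: all yes -> commit (commits=2)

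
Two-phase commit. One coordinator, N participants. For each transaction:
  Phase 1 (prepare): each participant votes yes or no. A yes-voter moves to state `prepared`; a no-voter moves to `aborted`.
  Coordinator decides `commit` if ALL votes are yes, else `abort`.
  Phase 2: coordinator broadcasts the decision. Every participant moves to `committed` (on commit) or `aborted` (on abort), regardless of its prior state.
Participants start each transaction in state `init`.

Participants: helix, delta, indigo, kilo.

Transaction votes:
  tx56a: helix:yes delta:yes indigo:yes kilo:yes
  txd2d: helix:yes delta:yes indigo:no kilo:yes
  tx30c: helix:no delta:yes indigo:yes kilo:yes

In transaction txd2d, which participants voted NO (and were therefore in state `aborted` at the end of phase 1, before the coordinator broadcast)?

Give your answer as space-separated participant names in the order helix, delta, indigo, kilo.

Txn txd2d phase 1: helix yes -> prepared; delta yes -> prepared; indigo no -> aborted; kilo yes -> prepared

Answer: indigo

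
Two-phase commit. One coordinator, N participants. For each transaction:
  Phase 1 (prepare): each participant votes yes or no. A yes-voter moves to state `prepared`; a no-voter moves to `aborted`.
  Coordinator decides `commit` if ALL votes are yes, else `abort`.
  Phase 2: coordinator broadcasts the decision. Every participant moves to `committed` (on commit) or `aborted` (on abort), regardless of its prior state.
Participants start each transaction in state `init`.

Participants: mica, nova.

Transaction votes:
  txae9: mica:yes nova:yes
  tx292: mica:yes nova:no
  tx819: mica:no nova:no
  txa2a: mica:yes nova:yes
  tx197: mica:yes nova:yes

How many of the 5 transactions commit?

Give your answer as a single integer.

txae9: all yes -> commit (commits=1)
tx292: no from nova -> abort (commits=1)
tx819: no from mica, nova -> abort (commits=1)
txa2a: all yes -> commit (commits=2)
tx197: all yes -> commit (commits=3)

Answer: 3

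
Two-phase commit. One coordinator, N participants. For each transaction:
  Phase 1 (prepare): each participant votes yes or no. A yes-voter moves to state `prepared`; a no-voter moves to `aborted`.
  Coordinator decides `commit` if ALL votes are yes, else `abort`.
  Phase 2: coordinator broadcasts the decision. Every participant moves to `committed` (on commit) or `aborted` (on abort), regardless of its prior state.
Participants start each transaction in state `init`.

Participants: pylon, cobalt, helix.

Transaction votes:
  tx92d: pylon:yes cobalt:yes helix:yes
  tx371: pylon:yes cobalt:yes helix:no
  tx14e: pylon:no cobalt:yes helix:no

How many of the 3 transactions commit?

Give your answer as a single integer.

Answer: 1

Derivation:
tx92d: all yes -> commit (commits=1)
tx371: no from helix -> abort (commits=1)
tx14e: no from pylon, helix -> abort (commits=1)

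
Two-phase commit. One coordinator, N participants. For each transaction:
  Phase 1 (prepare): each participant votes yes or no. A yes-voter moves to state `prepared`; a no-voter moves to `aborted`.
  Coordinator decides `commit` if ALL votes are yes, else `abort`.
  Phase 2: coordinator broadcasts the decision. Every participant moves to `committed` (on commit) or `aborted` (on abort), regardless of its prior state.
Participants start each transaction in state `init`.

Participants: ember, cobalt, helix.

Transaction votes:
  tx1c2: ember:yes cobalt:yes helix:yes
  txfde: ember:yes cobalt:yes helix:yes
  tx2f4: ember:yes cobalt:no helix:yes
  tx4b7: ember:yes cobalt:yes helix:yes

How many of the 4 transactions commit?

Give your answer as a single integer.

Answer: 3

Derivation:
tx1c2: all yes -> commit (commits=1)
txfde: all yes -> commit (commits=2)
tx2f4: no from cobalt -> abort (commits=2)
tx4b7: all yes -> commit (commits=3)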